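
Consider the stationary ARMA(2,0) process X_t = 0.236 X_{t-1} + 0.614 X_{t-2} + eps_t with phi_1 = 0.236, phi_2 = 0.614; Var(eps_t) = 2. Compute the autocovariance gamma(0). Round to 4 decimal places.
\gamma(0) = 5.1266

Multiply the model equation by X_{t-k} and take expectations. With theta_0 = psi_0 = 1 and psi_j the MA(infinity) weights, this gives
  gamma(k) - sum_i phi_i gamma(k-i) = c_k,
  c_k = sigma^2 * sum_{j=k..q} theta_j psi_{j-k}   (c_k = 0 for k > q),
using gamma(-m) = gamma(m).
Pure AR (q = 0): c_0 = sigma^2 = 2, c_k = 0 for k >= 1.
Equations for k = 0, 1, 2 (AR order 2, c_2 = 0):
  (E0) gamma(0) = phi_1 gamma(1) + phi_2 gamma(2) + c_0
  (E1) gamma(1) = phi_1 gamma(0) + phi_2 gamma(1) + c_1
  (E2) gamma(2) = phi_1 gamma(1) + phi_2 gamma(0)
From (E1): gamma(1) = A gamma(0) + B with
  A = phi_1 / (1 - phi_2) = 0.236 / 0.386 = 0.611399,   B = c_1 / (1 - phi_2) = 0 / 0.386 = 0.
Insert (E2) into (E0): gamma(0) (1 - phi_2^2) = phi_1 (1 + phi_2) gamma(1) + c_0.
  phi_1 (1 + phi_2) = (0.236)(1.614) = 0.380904,   1 - phi_2^2 = 0.623004.
Replace gamma(1) by A gamma(0) + B and collect gamma(0):
  gamma(0) [0.623004 - (0.380904)(0.611399)] = c_0 = 2
  gamma(0) * 0.39012 = 2
  gamma(0) = 2 / 0.39012 = 5.126632.
Therefore gamma(0) = 5.1266 (to 4 decimal places).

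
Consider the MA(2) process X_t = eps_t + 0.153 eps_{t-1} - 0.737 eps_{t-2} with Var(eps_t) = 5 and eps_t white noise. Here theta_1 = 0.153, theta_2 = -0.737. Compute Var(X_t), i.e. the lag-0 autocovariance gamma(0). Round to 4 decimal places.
\gamma(0) = 7.8329

For an MA(q) process X_t = eps_t + sum_i theta_i eps_{t-i} with
Var(eps_t) = sigma^2, the variance is
  gamma(0) = sigma^2 * (1 + sum_i theta_i^2).
  sum_i theta_i^2 = (0.153)^2 + (-0.737)^2 = 0.023409 + 0.543169 = 0.566578.
  gamma(0) = 5 * (1 + 0.566578) = 5 * 1.566578 = 7.83289, which rounds to 7.8329.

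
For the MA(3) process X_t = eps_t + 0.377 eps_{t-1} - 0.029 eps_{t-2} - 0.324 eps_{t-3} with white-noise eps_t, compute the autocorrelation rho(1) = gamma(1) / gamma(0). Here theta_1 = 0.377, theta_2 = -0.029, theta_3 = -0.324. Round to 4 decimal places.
\rho(1) = 0.3009

For an MA(q) process with theta_0 = 1, the autocovariance is
  gamma(k) = sigma^2 * sum_{i=0..q-k} theta_i * theta_{i+k},
and rho(k) = gamma(k) / gamma(0). Sigma^2 cancels.
  numerator   = (1)*(0.377) + (0.377)*(-0.029) + (-0.029)*(-0.324) = 0.375463.
  denominator = (1)^2 + (0.377)^2 + (-0.029)^2 + (-0.324)^2 = 1.247946.
  rho(1) = 0.375463 / 1.247946 = 0.3009.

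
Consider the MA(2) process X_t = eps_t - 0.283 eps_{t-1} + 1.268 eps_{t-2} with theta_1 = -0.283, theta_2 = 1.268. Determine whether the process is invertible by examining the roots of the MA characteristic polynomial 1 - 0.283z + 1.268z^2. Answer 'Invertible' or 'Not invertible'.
\text{Not invertible}

The MA(q) characteristic polynomial is P(z) = 1 - 0.283z + 1.268z^2.
Invertibility requires all roots to lie outside the unit circle, i.e. |z| > 1 for every root.
Set 1 + (-0.283) z + (1.268) z^2 = 0, i.e. a z^2 + b z + c = 0 with a = 1.268, b = -0.283, c = 1.
Discriminant D = b^2 - 4ac = (-0.283)^2 - 4*(1.268)*1 = 0.080089 - (5.072) = -4.991911.
D < 0, so the roots are the complex-conjugate pair z = (-b +/- i sqrt(-D)) / (2a) = 0.1116 +/- 0.881i.
For a conjugate pair |z|^2 = z * conj(z) = (product of roots) = c/a = 1/(1.268) = 0.788644, so |z| = sqrt(0.788644) = 0.8881 for both roots.
Moduli of all roots: 0.8881, 0.8881.
All moduli strictly greater than 1? No.
Verdict: Not invertible.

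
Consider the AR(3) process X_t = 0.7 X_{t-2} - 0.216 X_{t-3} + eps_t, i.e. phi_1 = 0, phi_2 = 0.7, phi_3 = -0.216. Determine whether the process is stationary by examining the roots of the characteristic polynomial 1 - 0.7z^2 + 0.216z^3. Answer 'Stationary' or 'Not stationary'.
\text{Stationary}

The AR(p) characteristic polynomial is P(z) = 1 - 0.7z^2 + 0.216z^3.
Stationarity requires all roots to lie outside the unit circle, i.e. |z| > 1 for every root.
Degree 3: look for a simple real root z0 first, then factor out (1 - z/z0) and solve the remaining quadratic.
Testing z0 = 2.5: P(2.5) = 1 + (0)(2.5) + (-0.7)(2.5)^2 + (0.216)(2.5)^3
  = 1 + (0) + (-4.375) + (3.375) = 0.  So z_0 = 2.5 is a root, |z_0| = 2.5.
Divide out the factor (1 - 0.4 z) = (1 - z/z0) (since 1/z0 = 0.4):
  P(z) = (1 - 0.4 z)(1 + (0.4) z + (-0.54) z^2)
  [check: z-coef 0.4 - (0.4) = 0; z^2-coef -0.54 - (0.4)(0.4) = -0.7; z^3-coef -(0.4)(-0.54) = 0.216.]
Remaining roots from the quadratic factor 1 + (0.4) z + (-0.54) z^2:
  Set 1 + (0.4) z + (-0.54) z^2 = 0, i.e. a z^2 + b z + c = 0 with a = -0.54, b = 0.4, c = 1.
  Discriminant D = b^2 - 4ac = (0.4)^2 - 4*(-0.54)*1 = 0.16 - (-2.16) = 2.32.
  D >= 0, so the roots are real: z = (-b +/- sqrt(D)) / (2a) = (-0.4 +/- 1.523155) / (-1.08).
    z_1 = (-0.4 + 1.523155) / (-1.08) = -1.04,   |z_1| = 1.04.
    z_2 = (-0.4 - 1.523155) / (-1.08) = 1.7807,   |z_2| = 1.7807.
Moduli of all roots: 2.5000, 1.0400, 1.7807.
All moduli strictly greater than 1? Yes.
Verdict: Stationary.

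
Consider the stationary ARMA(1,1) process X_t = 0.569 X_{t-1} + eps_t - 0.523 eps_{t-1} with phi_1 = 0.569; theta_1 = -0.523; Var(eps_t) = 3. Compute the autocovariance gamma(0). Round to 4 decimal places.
\gamma(0) = 3.0094

Multiply the model equation by X_{t-k} and take expectations. With theta_0 = psi_0 = 1 and psi_j the MA(infinity) weights, this gives
  gamma(k) - sum_i phi_i gamma(k-i) = c_k,
  c_k = sigma^2 * sum_{j=k..q} theta_j psi_{j-k}   (c_k = 0 for k > q),
using gamma(-m) = gamma(m).
psi-weights needed (psi_j = theta_j + sum_i phi_i psi_{j-i}):
  psi_1 = theta_1 + phi_1 = -0.523 + (0.569) = 0.046
Right-hand sides:
  c_0 = sigma^2 (1 + theta_1 psi_1) = 3 * (1 + (-0.523)(0.046)) = 3 * 0.975942 = 2.927826
  c_1 = sigma^2 theta_1 = 3 * (-0.523) = -1.569
  c_2 = 0
Equations for k = 0 and k = 1 (AR order 1):
  gamma(0) = phi_1 gamma(1) + c_0
  gamma(1) = phi_1 gamma(0) + c_1
Substituting the second into the first: gamma(0) (1 - phi_1^2) = c_0 + phi_1 c_1, so
  gamma(0) = (c_0 + phi_1 c_1) / (1 - phi_1^2) = (2.927826 + (0.569)(-1.569)) / (1 - (0.569)^2) = 2.035065 / 0.676239 = 3.009387.
Therefore gamma(0) = 3.0094 (to 4 decimal places).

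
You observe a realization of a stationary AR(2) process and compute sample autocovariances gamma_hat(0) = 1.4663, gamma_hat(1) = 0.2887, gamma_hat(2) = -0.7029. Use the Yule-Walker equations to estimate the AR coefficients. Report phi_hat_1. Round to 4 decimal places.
\hat\phi_{1} = 0.3030

The Yule-Walker equations for an AR(p) process read, in matrix form,
  Gamma_p phi = r_p,   with   (Gamma_p)_{ij} = gamma(|i - j|),
                       (r_p)_i = gamma(i),   i,j = 1..p.
Substitute the sample gammas (Toeplitz matrix and right-hand side of size 2):
  Gamma_p = [[1.4663, 0.2887], [0.2887, 1.4663]]
  r_p     = [0.2887, -0.7029]
Written out:
  1.4663 phi_1 + 0.2887 phi_2 = 0.2887
  0.2887 phi_1 + 1.4663 phi_2 = -0.7029
Solve by Cramer's rule:
  det = gamma(0)^2 - gamma(1)^2 = (1.4663)^2 - (0.2887)^2 = 2.15003569 - 0.08334769 = 2.066688
  phi_hat_1 = [gamma(1) gamma(0) - gamma(1) gamma(2)] / det = [(0.2887)(1.4663) - (0.2887)(-0.7029)] / 2.066688 = 0.62624804 / 2.066688 = 0.303
  phi_hat_2 = [gamma(0) gamma(2) - gamma(1)^2] / det = [(1.4663)(-0.7029) - (0.2887)^2] / 2.066688 = -1.11400996 / 2.066688 = -0.539
So phi_hat = [0.3030, -0.5390].
Therefore phi_hat_1 = 0.3030.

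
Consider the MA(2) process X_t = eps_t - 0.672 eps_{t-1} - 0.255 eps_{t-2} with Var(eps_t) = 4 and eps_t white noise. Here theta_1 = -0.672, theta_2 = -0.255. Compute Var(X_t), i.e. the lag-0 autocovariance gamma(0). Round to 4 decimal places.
\gamma(0) = 6.0664

For an MA(q) process X_t = eps_t + sum_i theta_i eps_{t-i} with
Var(eps_t) = sigma^2, the variance is
  gamma(0) = sigma^2 * (1 + sum_i theta_i^2).
  sum_i theta_i^2 = (-0.672)^2 + (-0.255)^2 = 0.451584 + 0.065025 = 0.516609.
  gamma(0) = 4 * (1 + 0.516609) = 4 * 1.516609 = 6.066436, which rounds to 6.0664.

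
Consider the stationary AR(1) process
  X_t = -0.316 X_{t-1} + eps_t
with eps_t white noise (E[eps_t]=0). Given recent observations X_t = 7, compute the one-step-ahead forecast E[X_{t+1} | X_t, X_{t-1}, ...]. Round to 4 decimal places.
E[X_{t+1} \mid \mathcal F_t] = -2.2120

For an AR(p) model X_t = c + sum_i phi_i X_{t-i} + eps_t, the
one-step-ahead conditional mean is
  E[X_{t+1} | X_t, ...] = c + sum_i phi_i X_{t+1-i}.
Substitute known values:
  E[X_{t+1} | ...] = (-0.316) * (7)
                   = -2.2120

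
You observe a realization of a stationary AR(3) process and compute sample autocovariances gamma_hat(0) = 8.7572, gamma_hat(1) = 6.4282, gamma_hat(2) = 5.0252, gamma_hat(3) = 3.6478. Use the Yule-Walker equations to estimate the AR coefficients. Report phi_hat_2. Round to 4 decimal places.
\hat\phi_{2} = 0.1180

The Yule-Walker equations for an AR(p) process read, in matrix form,
  Gamma_p phi = r_p,   with   (Gamma_p)_{ij} = gamma(|i - j|),
                       (r_p)_i = gamma(i),   i,j = 1..p.
Substitute the sample gammas (Toeplitz matrix and right-hand side of size 3):
  Gamma_p = [[8.7572, 6.4282, 5.0252], [6.4282, 8.7572, 6.4282], [5.0252, 6.4282, 8.7572]]
  r_p     = [6.4282, 5.0252, 3.6478]
Written out (R1..R3):
  (R1) 8.7572 phi_1 + 6.4282 phi_2 + 5.0252 phi_3 = 6.4282
  (R2) 6.4282 phi_1 + 8.7572 phi_2 + 6.4282 phi_3 = 5.0252
  (R3) 5.0252 phi_1 + 6.4282 phi_2 + 8.7572 phi_3 = 3.6478
Gaussian elimination:
  R2 <- R2 - (6.4282/8.7572) R1 = R2 - (0.734047) R1:  4.038596 phi_2 + 2.739465 phi_3 = 0.306596
  R3 <- R3 - (5.0252/8.7572) R1 = R3 - (0.573836) R1:  2.739465 phi_2 + 5.873557 phi_3 = -0.040935
  R3 <- R3 - (2.739465/4.038596) R2 = R3 - (0.678321) R2:  4.015321 phi_3 = -0.248906
Back-substitution:
  phi_hat_3 = -0.248906 / 4.015321 = -0.061989
  phi_hat_2 = (0.306596 - (2.739465)(-0.061989)) / 4.038596 = 0.117965
  phi_hat_1 = (6.4282 - (6.4282)(0.117965) - (5.0252)(-0.061989)) / 8.7572 = 0.683027
So phi_hat = [0.6830, 0.1180, -0.0620].
Therefore phi_hat_2 = 0.1180.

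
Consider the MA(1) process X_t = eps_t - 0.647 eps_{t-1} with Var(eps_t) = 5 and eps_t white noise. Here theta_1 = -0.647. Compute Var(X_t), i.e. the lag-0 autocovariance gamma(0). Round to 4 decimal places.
\gamma(0) = 7.0930

For an MA(q) process X_t = eps_t + sum_i theta_i eps_{t-i} with
Var(eps_t) = sigma^2, the variance is
  gamma(0) = sigma^2 * (1 + sum_i theta_i^2).
  sum_i theta_i^2 = (-0.647)^2 = 0.418609.
  gamma(0) = 5 * (1 + 0.418609) = 5 * 1.418609 = 7.093045, which rounds to 7.0930.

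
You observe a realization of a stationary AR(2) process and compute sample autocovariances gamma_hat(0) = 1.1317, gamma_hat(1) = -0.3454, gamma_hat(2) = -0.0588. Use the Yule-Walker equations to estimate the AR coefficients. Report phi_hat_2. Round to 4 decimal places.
\hat\phi_{2} = -0.1600

The Yule-Walker equations for an AR(p) process read, in matrix form,
  Gamma_p phi = r_p,   with   (Gamma_p)_{ij} = gamma(|i - j|),
                       (r_p)_i = gamma(i),   i,j = 1..p.
Substitute the sample gammas (Toeplitz matrix and right-hand side of size 2):
  Gamma_p = [[1.1317, -0.3454], [-0.3454, 1.1317]]
  r_p     = [-0.3454, -0.0588]
Written out:
  1.1317 phi_1 - 0.3454 phi_2 = -0.3454
  -0.3454 phi_1 + 1.1317 phi_2 = -0.0588
Solve by Cramer's rule:
  det = gamma(0)^2 - gamma(1)^2 = (1.1317)^2 - (-0.3454)^2 = 1.28074489 - 0.11930116 = 1.16144373
  phi_hat_1 = [gamma(1) gamma(0) - gamma(1) gamma(2)] / det = [(-0.3454)(1.1317) - (-0.3454)(-0.0588)] / 1.16144373 = -0.4111987 / 1.16144373 = -0.354
  phi_hat_2 = [gamma(0) gamma(2) - gamma(1)^2] / det = [(1.1317)(-0.0588) - (-0.3454)^2] / 1.16144373 = -0.18584512 / 1.16144373 = -0.16
So phi_hat = [-0.3540, -0.1600].
Therefore phi_hat_2 = -0.1600.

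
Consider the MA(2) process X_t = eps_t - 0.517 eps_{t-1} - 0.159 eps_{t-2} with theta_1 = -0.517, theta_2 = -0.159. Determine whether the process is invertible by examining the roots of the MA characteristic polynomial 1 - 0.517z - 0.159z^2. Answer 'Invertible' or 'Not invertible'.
\text{Invertible}

The MA(q) characteristic polynomial is P(z) = 1 - 0.517z - 0.159z^2.
Invertibility requires all roots to lie outside the unit circle, i.e. |z| > 1 for every root.
Set 1 + (-0.517) z + (-0.159) z^2 = 0, i.e. a z^2 + b z + c = 0 with a = -0.159, b = -0.517, c = 1.
Discriminant D = b^2 - 4ac = (-0.517)^2 - 4*(-0.159)*1 = 0.267289 - (-0.636) = 0.903289.
D >= 0, so the roots are real: z = (-b +/- sqrt(D)) / (2a) = (0.517 +/- 0.950415) / (-0.318).
  z_1 = (0.517 + 0.950415) / (-0.318) = -4.6145,   |z_1| = 4.6145.
  z_2 = (0.517 - 0.950415) / (-0.318) = 1.3629,   |z_2| = 1.3629.
Moduli of all roots: 4.6145, 1.3629.
All moduli strictly greater than 1? Yes.
Verdict: Invertible.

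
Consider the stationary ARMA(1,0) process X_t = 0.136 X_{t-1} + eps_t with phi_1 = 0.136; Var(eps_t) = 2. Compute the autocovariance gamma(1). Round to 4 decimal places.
\gamma(1) = 0.2771

Multiply the model equation by X_{t-k} and take expectations. With theta_0 = psi_0 = 1 and psi_j the MA(infinity) weights, this gives
  gamma(k) - sum_i phi_i gamma(k-i) = c_k,
  c_k = sigma^2 * sum_{j=k..q} theta_j psi_{j-k}   (c_k = 0 for k > q),
using gamma(-m) = gamma(m).
Pure AR (q = 0): c_0 = sigma^2 = 2, c_k = 0 for k >= 1.
Equations for k = 0 and k = 1 (AR order 1):
  gamma(0) = phi_1 gamma(1) + c_0
  gamma(1) = phi_1 gamma(0) + c_1
Substituting the second into the first: gamma(0) (1 - phi_1^2) = c_0 + phi_1 c_1, so
  gamma(0) = c_0 / (1 - phi_1^2) = 2 / (1 - (0.136)^2) = 2 / 0.981504 = 2.037689.
  gamma(1) = phi_1 gamma(0) = (0.136)(2.037689) = 0.277126.
Therefore gamma(1) = 0.2771 (to 4 decimal places).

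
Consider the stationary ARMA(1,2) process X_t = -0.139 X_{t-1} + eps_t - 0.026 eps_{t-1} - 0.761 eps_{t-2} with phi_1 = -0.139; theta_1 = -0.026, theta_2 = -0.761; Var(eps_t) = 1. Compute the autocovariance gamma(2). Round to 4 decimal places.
\gamma(2) = -0.7443

Multiply the model equation by X_{t-k} and take expectations. With theta_0 = psi_0 = 1 and psi_j the MA(infinity) weights, this gives
  gamma(k) - sum_i phi_i gamma(k-i) = c_k,
  c_k = sigma^2 * sum_{j=k..q} theta_j psi_{j-k}   (c_k = 0 for k > q),
using gamma(-m) = gamma(m).
psi-weights needed (psi_j = theta_j + sum_i phi_i psi_{j-i}):
  psi_1 = theta_1 + phi_1 = -0.026 + (-0.139) = -0.165
  psi_2 = theta_2 + phi_1 psi_1 = -0.761 + (-0.139)(-0.165) = -0.738065
Right-hand sides:
  c_0 = sigma^2 (1 + theta_1 psi_1 + theta_2 psi_2) = 1 * (1 + (-0.026)(-0.165) + (-0.761)(-0.738065)) = 1 * 1.565957 = 1.565957
  c_1 = sigma^2 (theta_1 + theta_2 psi_1) = 1 * (-0.026 + (-0.761)(-0.165)) = 0.099565
  c_2 = sigma^2 theta_2 = 1 * (-0.761) = -0.761
Equations for k = 0 and k = 1 (AR order 1):
  gamma(0) = phi_1 gamma(1) + c_0
  gamma(1) = phi_1 gamma(0) + c_1
Substituting the second into the first: gamma(0) (1 - phi_1^2) = c_0 + phi_1 c_1, so
  gamma(0) = (c_0 + phi_1 c_1) / (1 - phi_1^2) = (1.565957 + (-0.139)(0.099565)) / (1 - (-0.139)^2) = 1.552118 / 0.980679 = 1.582697.
  gamma(1) = phi_1 gamma(0) + c_1 = (-0.139)(1.582697) + (0.099565) = -0.12043.
For k = 2: gamma(2) = phi_1 gamma(1) + c_2
  = (-0.139)(-0.12043) + (-0.761) = -0.74426.
Therefore gamma(2) = -0.7443 (to 4 decimal places).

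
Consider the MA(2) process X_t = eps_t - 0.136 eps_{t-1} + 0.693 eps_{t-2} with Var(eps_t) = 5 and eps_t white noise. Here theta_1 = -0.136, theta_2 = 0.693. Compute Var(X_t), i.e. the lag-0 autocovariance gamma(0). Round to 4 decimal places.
\gamma(0) = 7.4937

For an MA(q) process X_t = eps_t + sum_i theta_i eps_{t-i} with
Var(eps_t) = sigma^2, the variance is
  gamma(0) = sigma^2 * (1 + sum_i theta_i^2).
  sum_i theta_i^2 = (-0.136)^2 + (0.693)^2 = 0.018496 + 0.480249 = 0.498745.
  gamma(0) = 5 * (1 + 0.498745) = 5 * 1.498745 = 7.493725, which rounds to 7.4937.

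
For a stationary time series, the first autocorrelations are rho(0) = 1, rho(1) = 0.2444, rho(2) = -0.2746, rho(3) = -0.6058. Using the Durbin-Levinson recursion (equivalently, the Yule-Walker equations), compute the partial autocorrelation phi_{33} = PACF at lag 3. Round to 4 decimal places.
\phi_{33} = -0.5210

The PACF at lag k is phi_{kk}, the last component of the solution
to the Yule-Walker system G_k phi = r_k where
  (G_k)_{ij} = rho(|i - j|), (r_k)_i = rho(i), i,j = 1..k.
Equivalently, Durbin-Levinson gives phi_{kk} iteratively:
  phi_{11} = rho(1)
  phi_{kk} = [rho(k) - sum_{j=1..k-1} phi_{k-1,j} rho(k-j)]
            / [1 - sum_{j=1..k-1} phi_{k-1,j} rho(j)],
  phi_{k,j} = phi_{k-1,j} - phi_{kk} phi_{k-1,k-j},  j = 1..k-1.
Step k = 1:
  phi_11 = rho(1) = 0.2444.
Step k = 2:
  phi_22 = [rho(2) - phi_11 rho(1)] / [1 - phi_11 rho(1)] = [-0.2746 - (0.2444)(0.2444)] / [1 - (0.2444)(0.2444)]
         = -0.33433136 / 0.94026864 = -0.35557.
  Update: phi_21 = phi_11 - phi_22 phi_11 = 0.2444 - (-0.35557)(0.2444) = 0.331301.
Step k = 3:
  phi_33 = [rho(3) - phi_21 rho(2) - phi_22 rho(1)] / [1 - phi_21 rho(1) - phi_22 rho(2)]
    numerator   = -0.6058 - (0.331301)(-0.2746) - (-0.35557)(0.2444) = -0.42792334
    denominator = 1 - (0.331301)(0.2444) - (-0.35557)(-0.2746) = 0.82139042
  phi_33 = -0.42792334 / 0.82139042 = -0.521.
Therefore phi_{33} = -0.5210.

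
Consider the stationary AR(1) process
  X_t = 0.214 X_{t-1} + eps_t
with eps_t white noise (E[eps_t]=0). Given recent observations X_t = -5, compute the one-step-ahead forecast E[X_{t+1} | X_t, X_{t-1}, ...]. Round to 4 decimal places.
E[X_{t+1} \mid \mathcal F_t] = -1.0700

For an AR(p) model X_t = c + sum_i phi_i X_{t-i} + eps_t, the
one-step-ahead conditional mean is
  E[X_{t+1} | X_t, ...] = c + sum_i phi_i X_{t+1-i}.
Substitute known values:
  E[X_{t+1} | ...] = (0.214) * (-5)
                   = -1.0700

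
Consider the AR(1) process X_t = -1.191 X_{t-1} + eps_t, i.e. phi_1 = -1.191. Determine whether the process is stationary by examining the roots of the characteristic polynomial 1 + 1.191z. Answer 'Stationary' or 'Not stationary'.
\text{Not stationary}

The AR(p) characteristic polynomial is P(z) = 1 + 1.191z.
Stationarity requires all roots to lie outside the unit circle, i.e. |z| > 1 for every root.
This is linear in z: 1 + (1.191) z = 0  =>  z = -1/(1.191) = -0.839631,  |z| = 0.839631.
Moduli of all roots: 0.8396.
All moduli strictly greater than 1? No.
Verdict: Not stationary.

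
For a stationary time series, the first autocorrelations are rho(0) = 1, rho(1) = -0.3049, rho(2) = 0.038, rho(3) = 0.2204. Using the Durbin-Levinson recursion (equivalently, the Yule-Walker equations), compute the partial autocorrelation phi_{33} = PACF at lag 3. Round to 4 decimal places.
\phi_{33} = 0.2370

The PACF at lag k is phi_{kk}, the last component of the solution
to the Yule-Walker system G_k phi = r_k where
  (G_k)_{ij} = rho(|i - j|), (r_k)_i = rho(i), i,j = 1..k.
Equivalently, Durbin-Levinson gives phi_{kk} iteratively:
  phi_{11} = rho(1)
  phi_{kk} = [rho(k) - sum_{j=1..k-1} phi_{k-1,j} rho(k-j)]
            / [1 - sum_{j=1..k-1} phi_{k-1,j} rho(j)],
  phi_{k,j} = phi_{k-1,j} - phi_{kk} phi_{k-1,k-j},  j = 1..k-1.
Step k = 1:
  phi_11 = rho(1) = -0.3049.
Step k = 2:
  phi_22 = [rho(2) - phi_11 rho(1)] / [1 - phi_11 rho(1)] = [0.038 - (-0.3049)(-0.3049)] / [1 - (-0.3049)(-0.3049)]
         = -0.05496401 / 0.90703599 = -0.060597.
  Update: phi_21 = phi_11 - phi_22 phi_11 = -0.3049 - (-0.060597)(-0.3049) = -0.323376.
Step k = 3:
  phi_33 = [rho(3) - phi_21 rho(2) - phi_22 rho(1)] / [1 - phi_21 rho(1) - phi_22 rho(2)]
    numerator   = 0.2204 - (-0.323376)(0.038) - (-0.060597)(-0.3049) = 0.21421215
    denominator = 1 - (-0.323376)(-0.3049) - (-0.060597)(0.038) = 0.90370531
  phi_33 = 0.21421215 / 0.90370531 = 0.237.
Therefore phi_{33} = 0.2370.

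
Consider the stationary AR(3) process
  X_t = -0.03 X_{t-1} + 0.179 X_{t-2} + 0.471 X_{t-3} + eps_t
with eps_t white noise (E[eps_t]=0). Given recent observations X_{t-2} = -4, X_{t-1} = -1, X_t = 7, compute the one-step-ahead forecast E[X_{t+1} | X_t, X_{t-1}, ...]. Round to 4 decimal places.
E[X_{t+1} \mid \mathcal F_t] = -2.2730

For an AR(p) model X_t = c + sum_i phi_i X_{t-i} + eps_t, the
one-step-ahead conditional mean is
  E[X_{t+1} | X_t, ...] = c + sum_i phi_i X_{t+1-i}.
Substitute known values:
  E[X_{t+1} | ...] = (-0.03) * (7) + (0.179) * (-1) + (0.471) * (-4)
                   = -2.2730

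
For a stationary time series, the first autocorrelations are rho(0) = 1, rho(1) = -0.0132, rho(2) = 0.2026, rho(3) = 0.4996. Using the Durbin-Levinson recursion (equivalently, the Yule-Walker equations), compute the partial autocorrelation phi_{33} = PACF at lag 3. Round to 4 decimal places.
\phi_{33} = 0.5261

The PACF at lag k is phi_{kk}, the last component of the solution
to the Yule-Walker system G_k phi = r_k where
  (G_k)_{ij} = rho(|i - j|), (r_k)_i = rho(i), i,j = 1..k.
Equivalently, Durbin-Levinson gives phi_{kk} iteratively:
  phi_{11} = rho(1)
  phi_{kk} = [rho(k) - sum_{j=1..k-1} phi_{k-1,j} rho(k-j)]
            / [1 - sum_{j=1..k-1} phi_{k-1,j} rho(j)],
  phi_{k,j} = phi_{k-1,j} - phi_{kk} phi_{k-1,k-j},  j = 1..k-1.
Step k = 1:
  phi_11 = rho(1) = -0.0132.
Step k = 2:
  phi_22 = [rho(2) - phi_11 rho(1)] / [1 - phi_11 rho(1)] = [0.2026 - (-0.0132)(-0.0132)] / [1 - (-0.0132)(-0.0132)]
         = 0.20242576 / 0.99982576 = 0.202461.
  Update: phi_21 = phi_11 - phi_22 phi_11 = -0.0132 - (0.202461)(-0.0132) = -0.010528.
Step k = 3:
  phi_33 = [rho(3) - phi_21 rho(2) - phi_22 rho(1)] / [1 - phi_21 rho(1) - phi_22 rho(2)]
    numerator   = 0.4996 - (-0.010528)(0.2026) - (0.202461)(-0.0132) = 0.50440536
    denominator = 1 - (-0.010528)(-0.0132) - (0.202461)(0.2026) = 0.95884243
  phi_33 = 0.50440536 / 0.95884243 = 0.5261.
Therefore phi_{33} = 0.5261.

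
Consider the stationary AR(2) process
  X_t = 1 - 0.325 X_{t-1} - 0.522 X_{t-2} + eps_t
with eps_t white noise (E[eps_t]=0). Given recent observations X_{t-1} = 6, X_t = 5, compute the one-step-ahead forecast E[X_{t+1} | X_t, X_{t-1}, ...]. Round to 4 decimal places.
E[X_{t+1} \mid \mathcal F_t] = -3.7570

For an AR(p) model X_t = c + sum_i phi_i X_{t-i} + eps_t, the
one-step-ahead conditional mean is
  E[X_{t+1} | X_t, ...] = c + sum_i phi_i X_{t+1-i}.
Substitute known values:
  E[X_{t+1} | ...] = 1 + (-0.325) * (5) + (-0.522) * (6)
                   = -3.7570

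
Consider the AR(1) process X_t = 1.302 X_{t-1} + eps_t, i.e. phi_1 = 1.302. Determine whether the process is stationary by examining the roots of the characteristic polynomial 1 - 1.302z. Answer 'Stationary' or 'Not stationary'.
\text{Not stationary}

The AR(p) characteristic polynomial is P(z) = 1 - 1.302z.
Stationarity requires all roots to lie outside the unit circle, i.e. |z| > 1 for every root.
This is linear in z: 1 + (-1.302) z = 0  =>  z = -1/(-1.302) = 0.768049,  |z| = 0.768049.
Moduli of all roots: 0.7680.
All moduli strictly greater than 1? No.
Verdict: Not stationary.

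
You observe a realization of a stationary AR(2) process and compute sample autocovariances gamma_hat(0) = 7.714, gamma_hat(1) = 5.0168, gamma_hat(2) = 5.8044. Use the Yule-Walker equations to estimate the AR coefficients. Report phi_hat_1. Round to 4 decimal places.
\hat\phi_{1} = 0.2790

The Yule-Walker equations for an AR(p) process read, in matrix form,
  Gamma_p phi = r_p,   with   (Gamma_p)_{ij} = gamma(|i - j|),
                       (r_p)_i = gamma(i),   i,j = 1..p.
Substitute the sample gammas (Toeplitz matrix and right-hand side of size 2):
  Gamma_p = [[7.714, 5.0168], [5.0168, 7.714]]
  r_p     = [5.0168, 5.8044]
Written out:
  7.714 phi_1 + 5.0168 phi_2 = 5.0168
  5.0168 phi_1 + 7.714 phi_2 = 5.8044
Solve by Cramer's rule:
  det = gamma(0)^2 - gamma(1)^2 = (7.714)^2 - (5.0168)^2 = 59.505796 - 25.16828224 = 34.33751376
  phi_hat_1 = [gamma(1) gamma(0) - gamma(1) gamma(2)] / det = [(5.0168)(7.714) - (5.0168)(5.8044)] / 34.33751376 = 9.58008128 / 34.33751376 = 0.279
  phi_hat_2 = [gamma(0) gamma(2) - gamma(1)^2] / det = [(7.714)(5.8044) - (5.0168)^2] / 34.33751376 = 19.60685936 / 34.33751376 = 0.571
So phi_hat = [0.2790, 0.5710].
Therefore phi_hat_1 = 0.2790.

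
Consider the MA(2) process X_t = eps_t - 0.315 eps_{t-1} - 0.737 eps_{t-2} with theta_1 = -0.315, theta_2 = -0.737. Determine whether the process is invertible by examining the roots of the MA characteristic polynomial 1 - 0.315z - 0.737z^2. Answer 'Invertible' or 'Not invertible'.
\text{Not invertible}

The MA(q) characteristic polynomial is P(z) = 1 - 0.315z - 0.737z^2.
Invertibility requires all roots to lie outside the unit circle, i.e. |z| > 1 for every root.
Set 1 + (-0.315) z + (-0.737) z^2 = 0, i.e. a z^2 + b z + c = 0 with a = -0.737, b = -0.315, c = 1.
Discriminant D = b^2 - 4ac = (-0.315)^2 - 4*(-0.737)*1 = 0.099225 - (-2.948) = 3.047225.
D >= 0, so the roots are real: z = (-b +/- sqrt(D)) / (2a) = (0.315 +/- 1.74563) / (-1.474).
  z_1 = (0.315 + 1.74563) / (-1.474) = -1.398,   |z_1| = 1.398.
  z_2 = (0.315 - 1.74563) / (-1.474) = 0.9706,   |z_2| = 0.9706.
Moduli of all roots: 1.3980, 0.9706.
All moduli strictly greater than 1? No.
Verdict: Not invertible.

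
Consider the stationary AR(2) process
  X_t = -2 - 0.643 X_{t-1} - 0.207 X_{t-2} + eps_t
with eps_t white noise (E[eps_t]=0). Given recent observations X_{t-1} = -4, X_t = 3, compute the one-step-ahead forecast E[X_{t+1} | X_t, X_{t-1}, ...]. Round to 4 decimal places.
E[X_{t+1} \mid \mathcal F_t] = -3.1010

For an AR(p) model X_t = c + sum_i phi_i X_{t-i} + eps_t, the
one-step-ahead conditional mean is
  E[X_{t+1} | X_t, ...] = c + sum_i phi_i X_{t+1-i}.
Substitute known values:
  E[X_{t+1} | ...] = -2 + (-0.643) * (3) + (-0.207) * (-4)
                   = -3.1010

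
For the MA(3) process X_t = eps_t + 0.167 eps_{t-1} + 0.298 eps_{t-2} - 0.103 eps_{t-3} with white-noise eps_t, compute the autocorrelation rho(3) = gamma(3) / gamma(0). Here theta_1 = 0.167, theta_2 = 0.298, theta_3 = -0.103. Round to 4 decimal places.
\rho(3) = -0.0914

For an MA(q) process with theta_0 = 1, the autocovariance is
  gamma(k) = sigma^2 * sum_{i=0..q-k} theta_i * theta_{i+k},
and rho(k) = gamma(k) / gamma(0). Sigma^2 cancels.
  numerator   = (1)*(-0.103) = -0.103.
  denominator = (1)^2 + (0.167)^2 + (0.298)^2 + (-0.103)^2 = 1.127302.
  rho(3) = -0.103 / 1.127302 = -0.0914.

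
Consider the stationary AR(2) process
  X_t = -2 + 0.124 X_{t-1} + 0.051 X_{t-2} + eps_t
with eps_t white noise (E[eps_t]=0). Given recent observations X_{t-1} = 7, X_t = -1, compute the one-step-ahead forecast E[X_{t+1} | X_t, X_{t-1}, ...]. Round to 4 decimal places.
E[X_{t+1} \mid \mathcal F_t] = -1.7670

For an AR(p) model X_t = c + sum_i phi_i X_{t-i} + eps_t, the
one-step-ahead conditional mean is
  E[X_{t+1} | X_t, ...] = c + sum_i phi_i X_{t+1-i}.
Substitute known values:
  E[X_{t+1} | ...] = -2 + (0.124) * (-1) + (0.051) * (7)
                   = -1.7670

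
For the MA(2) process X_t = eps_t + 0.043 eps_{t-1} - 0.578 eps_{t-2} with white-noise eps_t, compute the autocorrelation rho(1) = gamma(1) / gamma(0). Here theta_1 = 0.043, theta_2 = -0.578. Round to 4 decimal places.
\rho(1) = 0.0136

For an MA(q) process with theta_0 = 1, the autocovariance is
  gamma(k) = sigma^2 * sum_{i=0..q-k} theta_i * theta_{i+k},
and rho(k) = gamma(k) / gamma(0). Sigma^2 cancels.
  numerator   = (1)*(0.043) + (0.043)*(-0.578) = 0.018146.
  denominator = (1)^2 + (0.043)^2 + (-0.578)^2 = 1.335933.
  rho(1) = 0.018146 / 1.335933 = 0.0136.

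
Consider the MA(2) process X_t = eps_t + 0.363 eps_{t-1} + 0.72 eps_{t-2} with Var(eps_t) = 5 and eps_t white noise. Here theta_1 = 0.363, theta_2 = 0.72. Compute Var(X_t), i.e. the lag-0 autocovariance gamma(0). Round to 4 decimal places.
\gamma(0) = 8.2508

For an MA(q) process X_t = eps_t + sum_i theta_i eps_{t-i} with
Var(eps_t) = sigma^2, the variance is
  gamma(0) = sigma^2 * (1 + sum_i theta_i^2).
  sum_i theta_i^2 = (0.363)^2 + (0.72)^2 = 0.131769 + 0.5184 = 0.650169.
  gamma(0) = 5 * (1 + 0.650169) = 5 * 1.650169 = 8.250845, which rounds to 8.2508.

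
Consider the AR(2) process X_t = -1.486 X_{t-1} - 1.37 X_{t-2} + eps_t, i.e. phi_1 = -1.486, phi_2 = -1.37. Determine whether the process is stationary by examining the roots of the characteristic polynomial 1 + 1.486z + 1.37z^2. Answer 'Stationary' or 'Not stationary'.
\text{Not stationary}

The AR(p) characteristic polynomial is P(z) = 1 + 1.486z + 1.37z^2.
Stationarity requires all roots to lie outside the unit circle, i.e. |z| > 1 for every root.
Set 1 + (1.486) z + (1.37) z^2 = 0, i.e. a z^2 + b z + c = 0 with a = 1.37, b = 1.486, c = 1.
Discriminant D = b^2 - 4ac = (1.486)^2 - 4*(1.37)*1 = 2.208196 - (5.48) = -3.271804.
D < 0, so the roots are the complex-conjugate pair z = (-b +/- i sqrt(-D)) / (2a) = -0.5423 +/- 0.6602i.
For a conjugate pair |z|^2 = z * conj(z) = (product of roots) = c/a = 1/(1.37) = 0.729927, so |z| = sqrt(0.729927) = 0.8544 for both roots.
Moduli of all roots: 0.8544, 0.8544.
All moduli strictly greater than 1? No.
Verdict: Not stationary.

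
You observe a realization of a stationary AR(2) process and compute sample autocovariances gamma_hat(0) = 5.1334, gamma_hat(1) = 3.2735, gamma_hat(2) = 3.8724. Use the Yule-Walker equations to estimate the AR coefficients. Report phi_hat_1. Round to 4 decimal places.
\hat\phi_{1} = 0.2640

The Yule-Walker equations for an AR(p) process read, in matrix form,
  Gamma_p phi = r_p,   with   (Gamma_p)_{ij} = gamma(|i - j|),
                       (r_p)_i = gamma(i),   i,j = 1..p.
Substitute the sample gammas (Toeplitz matrix and right-hand side of size 2):
  Gamma_p = [[5.1334, 3.2735], [3.2735, 5.1334]]
  r_p     = [3.2735, 3.8724]
Written out:
  5.1334 phi_1 + 3.2735 phi_2 = 3.2735
  3.2735 phi_1 + 5.1334 phi_2 = 3.8724
Solve by Cramer's rule:
  det = gamma(0)^2 - gamma(1)^2 = (5.1334)^2 - (3.2735)^2 = 26.35179556 - 10.71580225 = 15.63599331
  phi_hat_1 = [gamma(1) gamma(0) - gamma(1) gamma(2)] / det = [(3.2735)(5.1334) - (3.2735)(3.8724)] / 15.63599331 = 4.1278835 / 15.63599331 = 0.264
  phi_hat_2 = [gamma(0) gamma(2) - gamma(1)^2] / det = [(5.1334)(3.8724) - (3.2735)^2] / 15.63599331 = 9.16277591 / 15.63599331 = 0.586
So phi_hat = [0.2640, 0.5860].
Therefore phi_hat_1 = 0.2640.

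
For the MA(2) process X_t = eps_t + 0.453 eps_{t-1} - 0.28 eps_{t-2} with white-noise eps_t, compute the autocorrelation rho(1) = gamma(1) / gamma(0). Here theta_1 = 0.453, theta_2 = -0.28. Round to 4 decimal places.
\rho(1) = 0.2541

For an MA(q) process with theta_0 = 1, the autocovariance is
  gamma(k) = sigma^2 * sum_{i=0..q-k} theta_i * theta_{i+k},
and rho(k) = gamma(k) / gamma(0). Sigma^2 cancels.
  numerator   = (1)*(0.453) + (0.453)*(-0.28) = 0.32616.
  denominator = (1)^2 + (0.453)^2 + (-0.28)^2 = 1.283609.
  rho(1) = 0.32616 / 1.283609 = 0.2541.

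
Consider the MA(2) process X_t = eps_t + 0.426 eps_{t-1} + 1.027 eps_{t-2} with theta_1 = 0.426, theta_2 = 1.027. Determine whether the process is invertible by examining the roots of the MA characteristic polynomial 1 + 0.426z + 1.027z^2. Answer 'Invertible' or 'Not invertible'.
\text{Not invertible}

The MA(q) characteristic polynomial is P(z) = 1 + 0.426z + 1.027z^2.
Invertibility requires all roots to lie outside the unit circle, i.e. |z| > 1 for every root.
Set 1 + (0.426) z + (1.027) z^2 = 0, i.e. a z^2 + b z + c = 0 with a = 1.027, b = 0.426, c = 1.
Discriminant D = b^2 - 4ac = (0.426)^2 - 4*(1.027)*1 = 0.181476 - (4.108) = -3.926524.
D < 0, so the roots are the complex-conjugate pair z = (-b +/- i sqrt(-D)) / (2a) = -0.2074 +/- 0.9647i.
For a conjugate pair |z|^2 = z * conj(z) = (product of roots) = c/a = 1/(1.027) = 0.97371, so |z| = sqrt(0.97371) = 0.9868 for both roots.
Moduli of all roots: 0.9868, 0.9868.
All moduli strictly greater than 1? No.
Verdict: Not invertible.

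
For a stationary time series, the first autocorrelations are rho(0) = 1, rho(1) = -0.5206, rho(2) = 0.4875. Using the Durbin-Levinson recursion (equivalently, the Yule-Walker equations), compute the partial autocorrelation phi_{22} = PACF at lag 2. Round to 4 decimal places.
\phi_{22} = 0.2970

The PACF at lag k is phi_{kk}, the last component of the solution
to the Yule-Walker system G_k phi = r_k where
  (G_k)_{ij} = rho(|i - j|), (r_k)_i = rho(i), i,j = 1..k.
Equivalently, Durbin-Levinson gives phi_{kk} iteratively:
  phi_{11} = rho(1)
  phi_{kk} = [rho(k) - sum_{j=1..k-1} phi_{k-1,j} rho(k-j)]
            / [1 - sum_{j=1..k-1} phi_{k-1,j} rho(j)],
  phi_{k,j} = phi_{k-1,j} - phi_{kk} phi_{k-1,k-j},  j = 1..k-1.
Step k = 1:
  phi_11 = rho(1) = -0.5206.
Step k = 2:
  phi_22 = [rho(2) - phi_11 rho(1)] / [1 - phi_11 rho(1)] = [0.4875 - (-0.5206)(-0.5206)] / [1 - (-0.5206)(-0.5206)]
         = 0.21647564 / 0.72897564 = 0.297.
Therefore phi_{22} = 0.2970.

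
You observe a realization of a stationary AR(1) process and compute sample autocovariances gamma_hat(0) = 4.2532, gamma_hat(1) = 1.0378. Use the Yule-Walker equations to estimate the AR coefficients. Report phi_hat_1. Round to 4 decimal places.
\hat\phi_{1} = 0.2440

The Yule-Walker equations for an AR(p) process read, in matrix form,
  Gamma_p phi = r_p,   with   (Gamma_p)_{ij} = gamma(|i - j|),
                       (r_p)_i = gamma(i),   i,j = 1..p.
Substitute the sample gammas (Toeplitz matrix and right-hand side of size 1):
  Gamma_p = [[4.2532]]
  r_p     = [1.0378]
With p = 1 this is the single equation gamma(0) phi_1 = gamma(1):
  phi_hat_1 = gamma(1) / gamma(0) = 1.0378 / 4.2532 = 0.2440.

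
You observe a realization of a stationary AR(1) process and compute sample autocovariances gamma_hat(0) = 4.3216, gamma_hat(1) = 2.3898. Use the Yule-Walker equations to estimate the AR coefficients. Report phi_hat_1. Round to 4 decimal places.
\hat\phi_{1} = 0.5530

The Yule-Walker equations for an AR(p) process read, in matrix form,
  Gamma_p phi = r_p,   with   (Gamma_p)_{ij} = gamma(|i - j|),
                       (r_p)_i = gamma(i),   i,j = 1..p.
Substitute the sample gammas (Toeplitz matrix and right-hand side of size 1):
  Gamma_p = [[4.3216]]
  r_p     = [2.3898]
With p = 1 this is the single equation gamma(0) phi_1 = gamma(1):
  phi_hat_1 = gamma(1) / gamma(0) = 2.3898 / 4.3216 = 0.5530.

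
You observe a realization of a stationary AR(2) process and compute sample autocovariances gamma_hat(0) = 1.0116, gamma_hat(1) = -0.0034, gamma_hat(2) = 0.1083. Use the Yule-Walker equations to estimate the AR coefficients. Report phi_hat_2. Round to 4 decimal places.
\hat\phi_{2} = 0.1070

The Yule-Walker equations for an AR(p) process read, in matrix form,
  Gamma_p phi = r_p,   with   (Gamma_p)_{ij} = gamma(|i - j|),
                       (r_p)_i = gamma(i),   i,j = 1..p.
Substitute the sample gammas (Toeplitz matrix and right-hand side of size 2):
  Gamma_p = [[1.0116, -0.0034], [-0.0034, 1.0116]]
  r_p     = [-0.0034, 0.1083]
Written out:
  1.0116 phi_1 - 0.0034 phi_2 = -0.0034
  -0.0034 phi_1 + 1.0116 phi_2 = 0.1083
Solve by Cramer's rule:
  det = gamma(0)^2 - gamma(1)^2 = (1.0116)^2 - (-0.0034)^2 = 1.02333456 - 0.00001156 = 1.023323
  phi_hat_1 = [gamma(1) gamma(0) - gamma(1) gamma(2)] / det = [(-0.0034)(1.0116) - (-0.0034)(0.1083)] / 1.023323 = -0.00307122 / 1.023323 = -0.003
  phi_hat_2 = [gamma(0) gamma(2) - gamma(1)^2] / det = [(1.0116)(0.1083) - (-0.0034)^2] / 1.023323 = 0.10954472 / 1.023323 = 0.107
So phi_hat = [-0.0030, 0.1070].
Therefore phi_hat_2 = 0.1070.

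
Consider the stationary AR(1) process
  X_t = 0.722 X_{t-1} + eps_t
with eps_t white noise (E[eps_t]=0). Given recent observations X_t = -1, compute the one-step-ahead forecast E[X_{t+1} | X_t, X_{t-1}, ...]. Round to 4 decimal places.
E[X_{t+1} \mid \mathcal F_t] = -0.7220

For an AR(p) model X_t = c + sum_i phi_i X_{t-i} + eps_t, the
one-step-ahead conditional mean is
  E[X_{t+1} | X_t, ...] = c + sum_i phi_i X_{t+1-i}.
Substitute known values:
  E[X_{t+1} | ...] = (0.722) * (-1)
                   = -0.7220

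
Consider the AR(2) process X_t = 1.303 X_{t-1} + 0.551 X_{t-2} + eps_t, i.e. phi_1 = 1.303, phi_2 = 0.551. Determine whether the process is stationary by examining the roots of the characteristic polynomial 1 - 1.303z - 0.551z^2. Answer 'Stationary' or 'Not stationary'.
\text{Not stationary}

The AR(p) characteristic polynomial is P(z) = 1 - 1.303z - 0.551z^2.
Stationarity requires all roots to lie outside the unit circle, i.e. |z| > 1 for every root.
Set 1 + (-1.303) z + (-0.551) z^2 = 0, i.e. a z^2 + b z + c = 0 with a = -0.551, b = -1.303, c = 1.
Discriminant D = b^2 - 4ac = (-1.303)^2 - 4*(-0.551)*1 = 1.697809 - (-2.204) = 3.901809.
D >= 0, so the roots are real: z = (-b +/- sqrt(D)) / (2a) = (1.303 +/- 1.9753) / (-1.102).
  z_1 = (1.303 + 1.9753) / (-1.102) = -2.9749,   |z_1| = 2.9749.
  z_2 = (1.303 - 1.9753) / (-1.102) = 0.6101,   |z_2| = 0.6101.
Moduli of all roots: 2.9749, 0.6101.
All moduli strictly greater than 1? No.
Verdict: Not stationary.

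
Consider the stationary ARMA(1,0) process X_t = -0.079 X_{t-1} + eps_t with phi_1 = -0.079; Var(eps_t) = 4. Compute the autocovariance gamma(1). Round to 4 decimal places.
\gamma(1) = -0.3180

Multiply the model equation by X_{t-k} and take expectations. With theta_0 = psi_0 = 1 and psi_j the MA(infinity) weights, this gives
  gamma(k) - sum_i phi_i gamma(k-i) = c_k,
  c_k = sigma^2 * sum_{j=k..q} theta_j psi_{j-k}   (c_k = 0 for k > q),
using gamma(-m) = gamma(m).
Pure AR (q = 0): c_0 = sigma^2 = 4, c_k = 0 for k >= 1.
Equations for k = 0 and k = 1 (AR order 1):
  gamma(0) = phi_1 gamma(1) + c_0
  gamma(1) = phi_1 gamma(0) + c_1
Substituting the second into the first: gamma(0) (1 - phi_1^2) = c_0 + phi_1 c_1, so
  gamma(0) = c_0 / (1 - phi_1^2) = 4 / (1 - (-0.079)^2) = 4 / 0.993759 = 4.025121.
  gamma(1) = phi_1 gamma(0) = (-0.079)(4.025121) = -0.317985.
Therefore gamma(1) = -0.3180 (to 4 decimal places).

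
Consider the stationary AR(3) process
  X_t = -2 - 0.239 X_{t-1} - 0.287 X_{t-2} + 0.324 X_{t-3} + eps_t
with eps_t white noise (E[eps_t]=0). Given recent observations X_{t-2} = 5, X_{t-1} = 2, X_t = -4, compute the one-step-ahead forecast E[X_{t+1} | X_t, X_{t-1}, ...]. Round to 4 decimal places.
E[X_{t+1} \mid \mathcal F_t] = 0.0020

For an AR(p) model X_t = c + sum_i phi_i X_{t-i} + eps_t, the
one-step-ahead conditional mean is
  E[X_{t+1} | X_t, ...] = c + sum_i phi_i X_{t+1-i}.
Substitute known values:
  E[X_{t+1} | ...] = -2 + (-0.239) * (-4) + (-0.287) * (2) + (0.324) * (5)
                   = 0.0020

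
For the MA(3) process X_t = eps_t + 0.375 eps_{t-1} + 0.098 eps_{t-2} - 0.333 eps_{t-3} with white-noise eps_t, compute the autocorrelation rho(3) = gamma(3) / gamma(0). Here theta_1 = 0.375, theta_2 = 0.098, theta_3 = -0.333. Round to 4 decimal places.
\rho(3) = -0.2641

For an MA(q) process with theta_0 = 1, the autocovariance is
  gamma(k) = sigma^2 * sum_{i=0..q-k} theta_i * theta_{i+k},
and rho(k) = gamma(k) / gamma(0). Sigma^2 cancels.
  numerator   = (1)*(-0.333) = -0.333.
  denominator = (1)^2 + (0.375)^2 + (0.098)^2 + (-0.333)^2 = 1.261118.
  rho(3) = -0.333 / 1.261118 = -0.2641.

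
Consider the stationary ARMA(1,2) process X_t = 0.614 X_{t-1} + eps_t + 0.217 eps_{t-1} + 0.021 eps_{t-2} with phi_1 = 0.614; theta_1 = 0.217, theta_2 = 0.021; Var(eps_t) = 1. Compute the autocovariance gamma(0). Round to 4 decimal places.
\gamma(0) = 2.1435

Multiply the model equation by X_{t-k} and take expectations. With theta_0 = psi_0 = 1 and psi_j the MA(infinity) weights, this gives
  gamma(k) - sum_i phi_i gamma(k-i) = c_k,
  c_k = sigma^2 * sum_{j=k..q} theta_j psi_{j-k}   (c_k = 0 for k > q),
using gamma(-m) = gamma(m).
psi-weights needed (psi_j = theta_j + sum_i phi_i psi_{j-i}):
  psi_1 = theta_1 + phi_1 = 0.217 + (0.614) = 0.831
  psi_2 = theta_2 + phi_1 psi_1 = 0.021 + (0.614)(0.831) = 0.531234
Right-hand sides:
  c_0 = sigma^2 (1 + theta_1 psi_1 + theta_2 psi_2) = 1 * (1 + (0.217)(0.831) + (0.021)(0.531234)) = 1 * 1.191483 = 1.191483
  c_1 = sigma^2 (theta_1 + theta_2 psi_1) = 1 * (0.217 + (0.021)(0.831)) = 0.234451
  c_2 = sigma^2 theta_2 = 1 * (0.021) = 0.021
Equations for k = 0 and k = 1 (AR order 1):
  gamma(0) = phi_1 gamma(1) + c_0
  gamma(1) = phi_1 gamma(0) + c_1
Substituting the second into the first: gamma(0) (1 - phi_1^2) = c_0 + phi_1 c_1, so
  gamma(0) = (c_0 + phi_1 c_1) / (1 - phi_1^2) = (1.191483 + (0.614)(0.234451)) / (1 - (0.614)^2) = 1.335436 / 0.623004 = 2.143543.
Therefore gamma(0) = 2.1435 (to 4 decimal places).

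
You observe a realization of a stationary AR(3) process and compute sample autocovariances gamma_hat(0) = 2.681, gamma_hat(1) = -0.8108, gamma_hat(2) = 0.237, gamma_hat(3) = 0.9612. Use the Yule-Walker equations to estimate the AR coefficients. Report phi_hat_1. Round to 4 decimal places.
\hat\phi_{1} = -0.3020

The Yule-Walker equations for an AR(p) process read, in matrix form,
  Gamma_p phi = r_p,   with   (Gamma_p)_{ij} = gamma(|i - j|),
                       (r_p)_i = gamma(i),   i,j = 1..p.
Substitute the sample gammas (Toeplitz matrix and right-hand side of size 3):
  Gamma_p = [[2.681, -0.8108, 0.237], [-0.8108, 2.681, -0.8108], [0.237, -0.8108, 2.681]]
  r_p     = [-0.8108, 0.237, 0.9612]
Written out (R1..R3):
  (R1) 2.681 phi_1 - 0.8108 phi_2 + 0.237 phi_3 = -0.8108
  (R2) -0.8108 phi_1 + 2.681 phi_2 - 0.8108 phi_3 = 0.237
  (R3) 0.237 phi_1 - 0.8108 phi_2 + 2.681 phi_3 = 0.9612
Gaussian elimination:
  R2 <- R2 - (-0.8108/2.681) R1 = R2 - (-0.302424) R1:  2.435794 phi_2 - 0.739125 phi_3 = -0.008206
  R3 <- R3 - (0.237/2.681) R1 = R3 - (0.0884) R1:  -0.739125 phi_2 + 2.660049 phi_3 = 1.032875
  R3 <- R3 - (-0.739125/2.435794) R2 = R3 - (-0.303443) R2:  2.435767 phi_3 = 1.030385
Back-substitution:
  phi_hat_3 = 1.030385 / 2.435767 = 0.423023
  phi_hat_2 = (-0.008206 - (-0.739125)(0.423023)) / 2.435794 = 0.124995
  phi_hat_1 = (-0.8108 - (-0.8108)(0.124995) - (0.237)(0.423023)) / 2.681 = -0.302018
So phi_hat = [-0.3020, 0.1250, 0.4230].
Therefore phi_hat_1 = -0.3020.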